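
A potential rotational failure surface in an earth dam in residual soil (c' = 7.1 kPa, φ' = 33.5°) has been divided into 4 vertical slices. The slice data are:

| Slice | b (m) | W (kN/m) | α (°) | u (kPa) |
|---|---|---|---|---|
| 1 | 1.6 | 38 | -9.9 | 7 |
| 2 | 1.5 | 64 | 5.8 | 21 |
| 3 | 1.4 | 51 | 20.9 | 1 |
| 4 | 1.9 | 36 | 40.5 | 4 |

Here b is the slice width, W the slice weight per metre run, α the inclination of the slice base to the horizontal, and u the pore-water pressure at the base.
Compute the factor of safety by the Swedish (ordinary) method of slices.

FS = 3.16

Ordinary method of slices: FS = Σ[c'·Δl_i + (W_i cosα_i − u_i·Δl_i)·tanφ'] / Σ W_i sinα_i, with Δl_i = b_i / cosα_i.
Slice 1: Δl = 1.6/cos(-9.9°) = 1.624 m; N'_1 = 38·cos(-9.9°) − 7·1.624 = 26.1; c'Δl = 11.53; W sinα = -6.5
Slice 2: Δl = 1.5/cos5.8° = 1.508 m; N'_2 = 64·cos5.8° − 21·1.508 = 32.0; c'Δl = 10.70; W sinα = 6.5
Slice 3: Δl = 1.4/cos20.9° = 1.499 m; N'_3 = 51·cos20.9° − 1·1.499 = 46.1; c'Δl = 10.64; W sinα = 18.2
Slice 4: Δl = 1.9/cos40.5° = 2.499 m; N'_4 = 36·cos40.5° − 4·2.499 = 17.4; c'Δl = 17.74; W sinα = 23.4
Σc'Δl = 50.6 kN/m; ΣN' = 121.6 kN/m; ΣW sinα = 41.5 kN/m
Resisting = 50.6 + 121.6·tan33.5° = 50.6 + 80.5 = 131.1 kN/m
FS = 131.1 / 41.5 = 3.158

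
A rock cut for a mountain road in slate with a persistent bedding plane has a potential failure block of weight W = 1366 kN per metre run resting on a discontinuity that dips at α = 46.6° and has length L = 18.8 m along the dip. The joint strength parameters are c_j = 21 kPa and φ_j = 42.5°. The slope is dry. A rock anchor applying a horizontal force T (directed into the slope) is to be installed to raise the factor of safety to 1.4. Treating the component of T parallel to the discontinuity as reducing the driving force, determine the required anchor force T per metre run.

T = 83 kN/m

Resolving forces along and normal to the sliding plane, with the horizontal anchor force T adding T·sinα to the effective normal force and T·cosα acting up the plane against the driving force:
FS = [c_jL + (W cosα + T sinα) tanφ_j] / [W sinα − T cosα]
Without the anchor: N' = 938.6 kN/m, driving T_d = 992.5 kN/m, resisting R = 21·18.8 + 938.6·tan42.5° = 1254.8 kN/m, FS = 1.26.
Setting FS = 1.4 and solving for T:
1.4·(992.5 − T cos46.6°) = 1254.8 + T sin46.6°·tan42.5°
T·(sin46.6°·tan42.5° + 1.4·cos46.6°) = 1.4·992.5 − 1254.8
T·(0.7266·0.9163 + 1.4·0.6871) = 1389.5 − 1254.8 = 134.7
T·1.6277 = 134.7
T = 82.7 kN/m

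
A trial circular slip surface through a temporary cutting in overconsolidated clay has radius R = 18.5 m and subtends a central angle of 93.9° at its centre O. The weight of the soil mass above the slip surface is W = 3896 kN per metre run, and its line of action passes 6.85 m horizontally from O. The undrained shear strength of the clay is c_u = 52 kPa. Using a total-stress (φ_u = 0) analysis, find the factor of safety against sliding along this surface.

FS = 1.09

Taking moments about the centre O, the resisting moment is provided by the undrained shear strength acting along the arc:
Arc length L_a = R·θ = 18.5·(93.9°·π/180) = 18.5·1.6389 = 30.32 m
M_R = c_u·L_a·R = 52·30.32·18.5 = 29166.9 kN·m/m
M_D = W·d = 3896·6.85 = 26687.6 kN·m/m
FS = M_R / M_D = 29166.9 / 26687.6 = 1.093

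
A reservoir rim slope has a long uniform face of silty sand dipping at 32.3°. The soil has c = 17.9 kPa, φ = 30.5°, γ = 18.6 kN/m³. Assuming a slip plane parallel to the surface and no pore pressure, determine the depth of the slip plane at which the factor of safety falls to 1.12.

z = 11.32 m

Setting FS = 1.12 in FS = [c + γz cos²β tanφ] / [γz sinβ cosβ] and solving for z:
z = c / [γ cosβ (FS·sinβ − cosβ·tanφ)]
  = 17.9 / [18.6·cos32.3°·(1.12·sin32.3° − cos32.3°·tan30.5°)]
  = 17.9 / [18.6·0.8453·(1.12·0.5344 − 0.8453·0.5890)]
  = 17.9 / 1.5813 = 11.320 m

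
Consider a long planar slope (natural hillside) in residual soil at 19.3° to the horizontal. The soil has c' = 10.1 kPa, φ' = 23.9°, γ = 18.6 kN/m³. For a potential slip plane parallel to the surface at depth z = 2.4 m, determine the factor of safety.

FS = 1.99

For an infinite slope with a slip plane parallel to the surface (no pore pressure): FS = [c' + γz cos²β tanφ'] / [γz sinβ cosβ].
γz = 18.6·2.4 = 44.64 kN/m²
Numerator = 10.1 + 44.64·cos²19.3°·tan23.9° = 10.1 + 44.64·0.8908·0.4431 = 27.721 kPa
Denominator = 44.64·sin19.3°·cos19.3° = 44.64·0.3305·0.9438 = 13.925 kPa
FS = 27.721 / 13.925 = 1.991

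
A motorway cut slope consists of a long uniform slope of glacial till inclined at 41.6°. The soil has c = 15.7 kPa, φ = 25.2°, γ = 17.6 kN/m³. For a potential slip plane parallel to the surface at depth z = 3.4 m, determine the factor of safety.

FS = 1.06

For an infinite slope with a slip plane parallel to the surface (no pore pressure): FS = [c + γz cos²β tanφ] / [γz sinβ cosβ].
γz = 17.6·3.4 = 59.84 kN/m²
Numerator = 15.7 + 59.84·cos²41.6°·tan25.2° = 15.7 + 59.84·0.5592·0.4706 = 31.446 kPa
Denominator = 59.84·sin41.6°·cos41.6° = 59.84·0.6639·0.7478 = 29.710 kPa
FS = 31.446 / 29.710 = 1.058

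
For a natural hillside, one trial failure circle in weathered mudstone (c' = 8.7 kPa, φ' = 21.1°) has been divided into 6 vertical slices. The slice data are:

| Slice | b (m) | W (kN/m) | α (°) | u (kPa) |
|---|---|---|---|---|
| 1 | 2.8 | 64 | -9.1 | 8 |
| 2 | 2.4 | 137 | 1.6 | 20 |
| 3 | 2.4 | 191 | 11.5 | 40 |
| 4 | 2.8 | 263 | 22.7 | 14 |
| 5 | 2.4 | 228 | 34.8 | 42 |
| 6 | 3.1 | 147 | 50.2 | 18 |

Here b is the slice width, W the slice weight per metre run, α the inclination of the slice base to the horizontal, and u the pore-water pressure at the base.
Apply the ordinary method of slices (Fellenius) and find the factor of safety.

Ordinary method of slices: FS = Σ[c'·Δl_i + (W_i cosα_i − u_i·Δl_i)·tanφ'] / Σ W_i sinα_i, with Δl_i = b_i / cosα_i.
Slice 1: Δl = 2.8/cos(-9.1°) = 2.836 m; N'_1 = 64·cos(-9.1°) − 8·2.836 = 40.5; c'Δl = 24.67; W sinα = -10.1
Slice 2: Δl = 2.4/cos1.6° = 2.401 m; N'_2 = 137·cos1.6° − 20·2.401 = 88.9; c'Δl = 20.89; W sinα = 3.8
Slice 3: Δl = 2.4/cos11.5° = 2.449 m; N'_3 = 191·cos11.5° − 40·2.449 = 89.2; c'Δl = 21.31; W sinα = 38.1
Slice 4: Δl = 2.8/cos22.7° = 3.035 m; N'_4 = 263·cos22.7° − 14·3.035 = 200.1; c'Δl = 26.41; W sinα = 101.5
Slice 5: Δl = 2.4/cos34.8° = 2.923 m; N'_5 = 228·cos34.8° − 42·2.923 = 64.5; c'Δl = 25.43; W sinα = 130.1
Slice 6: Δl = 3.1/cos50.2° = 4.843 m; N'_6 = 147·cos50.2° − 18·4.843 = 6.9; c'Δl = 42.13; W sinα = 112.9
Σc'Δl = 160.8 kN/m; ΣN' = 490.2 kN/m; ΣW sinα = 376.3 kN/m
Resisting = 160.8 + 490.2·tan21.1° = 160.8 + 189.1 = 350.0 kN/m
FS = 350.0 / 376.3 = 0.930

FS = 0.93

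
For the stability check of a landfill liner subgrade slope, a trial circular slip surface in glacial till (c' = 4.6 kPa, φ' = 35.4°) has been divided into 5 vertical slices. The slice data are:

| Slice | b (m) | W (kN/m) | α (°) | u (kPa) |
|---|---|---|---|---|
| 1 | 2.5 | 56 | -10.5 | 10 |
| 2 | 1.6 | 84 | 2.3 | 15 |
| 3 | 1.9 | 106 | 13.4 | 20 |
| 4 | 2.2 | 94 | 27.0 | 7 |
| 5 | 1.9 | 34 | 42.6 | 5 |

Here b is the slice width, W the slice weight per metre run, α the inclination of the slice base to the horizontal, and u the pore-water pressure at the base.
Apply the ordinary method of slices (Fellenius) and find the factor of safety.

FS = 2.59

Ordinary method of slices: FS = Σ[c'·Δl_i + (W_i cosα_i − u_i·Δl_i)·tanφ'] / Σ W_i sinα_i, with Δl_i = b_i / cosα_i.
Slice 1: Δl = 2.5/cos(-10.5°) = 2.543 m; N'_1 = 56·cos(-10.5°) − 10·2.543 = 29.6; c'Δl = 11.70; W sinα = -10.2
Slice 2: Δl = 1.6/cos2.3° = 1.601 m; N'_2 = 84·cos2.3° − 15·1.601 = 59.9; c'Δl = 7.37; W sinα = 3.4
Slice 3: Δl = 1.9/cos13.4° = 1.953 m; N'_3 = 106·cos13.4° − 20·1.953 = 64.1; c'Δl = 8.98; W sinα = 24.6
Slice 4: Δl = 2.2/cos27.0° = 2.469 m; N'_4 = 94·cos27.0° − 7·2.469 = 66.5; c'Δl = 11.36; W sinα = 42.7
Slice 5: Δl = 1.9/cos42.6° = 2.581 m; N'_5 = 34·cos42.6° − 5·2.581 = 12.1; c'Δl = 11.87; W sinα = 23.0
Σc'Δl = 51.3 kN/m; ΣN' = 232.2 kN/m; ΣW sinα = 83.4 kN/m
Resisting = 51.3 + 232.2·tan35.4° = 51.3 + 165.0 = 216.3 kN/m
FS = 216.3 / 83.4 = 2.593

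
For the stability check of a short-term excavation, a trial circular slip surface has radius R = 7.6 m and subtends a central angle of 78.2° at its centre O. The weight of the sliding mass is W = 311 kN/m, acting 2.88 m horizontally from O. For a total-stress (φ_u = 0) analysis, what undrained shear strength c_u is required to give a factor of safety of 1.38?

FS = c_u·L_a·R / (W·d), so c_u = FS·W·d / (L_a·R).
Arc length L_a = R·θ = 7.6·(78.2°·π/180) = 7.6·1.3648 = 10.37 m
c_u = 1.38·311·2.88 / (10.37·7.6) = 1236.0 / 78.83 = 15.68 kPa

c_u = 15.7 kPa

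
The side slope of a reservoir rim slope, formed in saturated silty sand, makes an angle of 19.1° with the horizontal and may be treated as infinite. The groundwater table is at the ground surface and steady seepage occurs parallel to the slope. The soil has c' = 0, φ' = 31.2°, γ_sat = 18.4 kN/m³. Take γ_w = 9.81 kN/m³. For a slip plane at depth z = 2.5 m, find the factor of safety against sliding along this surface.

FS = 0.82

With seepage parallel to the slope and the water table at the surface, the effective normal stress on the slip plane uses the buoyant unit weight γ' = γ_sat − γ_w while the driving shear stress uses γ_sat:
FS = [c' + γ' z cos²β tanφ'] / [γ_sat z sinβ cosβ]
(For c' = 0 this reduces to FS = (γ'/γ_sat)·tanφ'/tanβ.)
γ' = 18.4 − 9.81 = 8.59 kN/m³
Numerator = 0.0 + 8.59·2.5·cos²19.1°·tan31.2° = 0.0 + 8.59·2.5·0.8929·0.6056 = 11.613 kPa
Denominator = 18.4·2.5·sin19.1°·cos19.1° = 18.4·2.5·0.3272·0.9449 = 14.223 kPa
FS = 11.613 / 14.223 = 0.816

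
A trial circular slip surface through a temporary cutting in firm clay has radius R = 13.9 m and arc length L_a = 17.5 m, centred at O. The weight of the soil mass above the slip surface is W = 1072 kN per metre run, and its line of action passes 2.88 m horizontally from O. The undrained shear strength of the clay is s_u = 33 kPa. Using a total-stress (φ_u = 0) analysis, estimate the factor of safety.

FS = 2.60

Taking moments about the centre O, the resisting moment is provided by the undrained shear strength acting along the arc:
M_R = s_u·L_a·R = 33·17.50·13.9 = 8027.2 kN·m/m
M_D = W·d = 1072·2.88 = 3087.4 kN·m/m
FS = M_R / M_D = 8027.2 / 3087.4 = 2.600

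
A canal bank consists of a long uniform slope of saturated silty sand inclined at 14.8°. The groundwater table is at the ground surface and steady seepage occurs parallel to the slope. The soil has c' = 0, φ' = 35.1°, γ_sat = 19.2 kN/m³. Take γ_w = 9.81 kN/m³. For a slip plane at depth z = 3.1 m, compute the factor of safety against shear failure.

With seepage parallel to the slope and the water table at the surface, the effective normal stress on the slip plane uses the buoyant unit weight γ' = γ_sat − γ_w while the driving shear stress uses γ_sat:
FS = [c' + γ' z cos²β tanφ'] / [γ_sat z sinβ cosβ]
(For c' = 0 this reduces to FS = (γ'/γ_sat)·tanφ'/tanβ.)
γ' = 19.2 − 9.81 = 9.39 kN/m³
Numerator = 0.0 + 9.39·3.1·cos²14.8°·tan35.1° = 0.0 + 9.39·3.1·0.9347·0.7028 = 19.123 kPa
Denominator = 19.2·3.1·sin14.8°·cos14.8° = 19.2·3.1·0.2554·0.9668 = 14.700 kPa
FS = 19.123 / 14.700 = 1.301

FS = 1.30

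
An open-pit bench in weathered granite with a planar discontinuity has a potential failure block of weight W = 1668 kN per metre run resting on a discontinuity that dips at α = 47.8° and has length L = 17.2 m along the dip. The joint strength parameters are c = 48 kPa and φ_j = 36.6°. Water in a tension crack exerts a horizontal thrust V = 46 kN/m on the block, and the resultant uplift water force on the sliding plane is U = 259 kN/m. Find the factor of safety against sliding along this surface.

Resolving the block weight along and normal to the plane and applying the Mohr–Coulomb strength on the joint:
N' = W cosα − U − V sinα = 1668·cos47.8° − 259 − 46·sin47.8° = 827.4 kN/m
Driving force T = W sinα + V cosα = 1668·sin47.8° + 46·cos47.8° = 1266.6 kN/m
Resisting force R = c·L + N'·tanφ_j = 48·17.2 + 827.4·tan36.6° = 825.6 + 614.4 = 1440.0 kN/m
FS = R / T = 1440.0 / 1266.6 = 1.137

FS = 1.14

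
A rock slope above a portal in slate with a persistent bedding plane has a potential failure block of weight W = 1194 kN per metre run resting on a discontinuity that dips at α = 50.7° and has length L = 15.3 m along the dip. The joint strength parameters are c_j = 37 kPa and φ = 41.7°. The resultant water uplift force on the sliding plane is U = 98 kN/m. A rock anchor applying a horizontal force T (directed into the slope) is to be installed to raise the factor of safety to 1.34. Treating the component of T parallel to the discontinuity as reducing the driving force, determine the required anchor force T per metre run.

Resolving forces along and normal to the sliding plane, with the horizontal anchor force T adding T·sinα to the effective normal force and T·cosα acting up the plane against the driving force:
FS = [c_jL + (W cosα − U + T sinα) tanφ] / [W sinα − T cosα]
Without the anchor: N' = 658.3 kN/m, driving T_d = 924.0 kN/m, resisting R = 37·15.3 + 658.3·tan41.7° = 1152.6 kN/m, FS = 1.25.
Setting FS = 1.34 and solving for T:
1.34·(924.0 − T cos50.7°) = 1152.6 + T sin50.7°·tan41.7°
T·(sin50.7°·tan41.7° + 1.34·cos50.7°) = 1.34·924.0 − 1152.6
T·(0.7738·0.8910 + 1.34·0.6334) = 1238.1 − 1152.6 = 85.5
T·1.5382 = 85.5
T = 55.6 kN/m

T = 56 kN/m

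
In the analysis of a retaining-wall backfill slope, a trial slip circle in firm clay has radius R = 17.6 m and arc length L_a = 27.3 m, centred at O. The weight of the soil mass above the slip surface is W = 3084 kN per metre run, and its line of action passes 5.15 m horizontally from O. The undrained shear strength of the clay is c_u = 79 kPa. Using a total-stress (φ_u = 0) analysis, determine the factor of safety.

FS = 2.39

Taking moments about the centre O, the resisting moment is provided by the undrained shear strength acting along the arc:
M_R = c_u·L_a·R = 79·27.30·17.6 = 37957.9 kN·m/m
M_D = W·d = 3084·5.15 = 15882.6 kN·m/m
FS = M_R / M_D = 37957.9 / 15882.6 = 2.390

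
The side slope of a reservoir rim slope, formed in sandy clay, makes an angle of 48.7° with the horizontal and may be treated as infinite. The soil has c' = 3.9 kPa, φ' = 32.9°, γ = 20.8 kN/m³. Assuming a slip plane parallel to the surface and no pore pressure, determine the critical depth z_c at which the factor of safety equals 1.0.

z_c = 0.88 m

Setting FS = 1.00 in FS = [c' + γz cos²β tanφ'] / [γz sinβ cosβ] and solving for z:
z = c' / [γ cosβ (FS·sinβ − cosβ·tanφ')]
  = 3.9 / [20.8·cos48.7°·(1.00·sin48.7° − cos48.7°·tan32.9°)]
  = 3.9 / [20.8·0.6600·(1.00·0.7513 − 0.6600·0.6469)]
  = 3.9 / 4.4519 = 0.876 m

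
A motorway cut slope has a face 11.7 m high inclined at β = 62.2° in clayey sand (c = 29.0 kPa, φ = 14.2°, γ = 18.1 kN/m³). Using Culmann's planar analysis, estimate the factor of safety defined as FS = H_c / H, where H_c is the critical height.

H_c = (4c/γ) · sinβ cosφ / [1 − cos(β − φ)]
    = (4·29.0/18.1) · sin62.2°·cos14.2° / [1 − cos48.0°]
    = 6.409 · 0.8576 / 0.3309 = 16.61 m
FS = H_c / H = 16.61 / 11.7 = 1.420

FS = 1.42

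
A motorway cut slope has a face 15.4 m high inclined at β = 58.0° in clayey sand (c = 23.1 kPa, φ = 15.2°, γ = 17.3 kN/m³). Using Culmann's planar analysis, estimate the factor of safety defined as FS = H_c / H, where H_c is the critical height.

FS = 1.07

H_c = (4c/γ) · sinβ cosφ / [1 − cos(β − φ)]
    = (4·23.1/17.3) · sin58.0°·cos15.2° / [1 − cos42.8°]
    = 5.341 · 0.8184 / 0.2663 = 16.42 m
FS = H_c / H = 16.42 / 15.4 = 1.066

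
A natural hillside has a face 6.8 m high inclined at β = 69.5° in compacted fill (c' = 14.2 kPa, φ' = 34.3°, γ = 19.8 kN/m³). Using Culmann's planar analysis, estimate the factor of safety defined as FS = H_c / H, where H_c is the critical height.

H_c = (4c'/γ) · sinβ cosφ' / [1 − cos(β − φ')]
    = (4·14.2/19.8) · sin69.5°·cos34.3° / [1 − cos35.2°]
    = 2.869 · 0.7738 / 0.1829 = 12.14 m
FS = H_c / H = 12.14 / 6.8 = 1.785

FS = 1.79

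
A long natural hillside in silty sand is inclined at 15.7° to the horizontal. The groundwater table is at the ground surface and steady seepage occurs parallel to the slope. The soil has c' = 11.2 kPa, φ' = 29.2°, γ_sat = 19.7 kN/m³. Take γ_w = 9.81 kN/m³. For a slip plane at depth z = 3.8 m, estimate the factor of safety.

FS = 1.57

With seepage parallel to the slope and the water table at the surface, the effective normal stress on the slip plane uses the buoyant unit weight γ' = γ_sat − γ_w while the driving shear stress uses γ_sat:
FS = [c' + γ' z cos²β tanφ'] / [γ_sat z sinβ cosβ]
γ' = 19.7 − 9.81 = 9.89 kN/m³
Numerator = 11.2 + 9.89·3.8·cos²15.7°·tan29.2° = 11.2 + 9.89·3.8·0.9268·0.5589 = 30.666 kPa
Denominator = 19.7·3.8·sin15.7°·cos15.7° = 19.7·3.8·0.2706·0.9627 = 19.501 kPa
FS = 30.666 / 19.501 = 1.572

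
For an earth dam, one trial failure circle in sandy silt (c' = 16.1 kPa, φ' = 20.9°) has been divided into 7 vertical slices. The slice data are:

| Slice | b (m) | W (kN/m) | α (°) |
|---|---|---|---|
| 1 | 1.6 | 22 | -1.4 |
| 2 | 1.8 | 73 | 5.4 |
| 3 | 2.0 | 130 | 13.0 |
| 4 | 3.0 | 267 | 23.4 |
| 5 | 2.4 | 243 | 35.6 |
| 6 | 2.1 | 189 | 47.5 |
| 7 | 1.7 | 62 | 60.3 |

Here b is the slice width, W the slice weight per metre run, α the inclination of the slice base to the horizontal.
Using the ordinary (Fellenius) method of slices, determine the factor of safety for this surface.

FS = 1.28

Ordinary method of slices: FS = Σ[c'·Δl_i + (W_i cosα_i)·tanφ'] / Σ W_i sinα_i, with Δl_i = b_i / cosα_i.
Slice 1: Δl = 1.6/cos(-1.4°) = 1.600 m; N'_1 = 22·cos(-1.4°) = 22.0; c'Δl = 25.77; W sinα = -0.5
Slice 2: Δl = 1.8/cos5.4° = 1.808 m; N'_2 = 73·cos5.4° = 72.7; c'Δl = 29.11; W sinα = 6.9
Slice 3: Δl = 2.0/cos13.0° = 2.053 m; N'_3 = 130·cos13.0° = 126.7; c'Δl = 33.05; W sinα = 29.2
Slice 4: Δl = 3.0/cos23.4° = 3.269 m; N'_4 = 267·cos23.4° = 245.0; c'Δl = 52.63; W sinα = 106.0
Slice 5: Δl = 2.4/cos35.6° = 2.952 m; N'_5 = 243·cos35.6° = 197.6; c'Δl = 47.52; W sinα = 141.5
Slice 6: Δl = 2.1/cos47.5° = 3.108 m; N'_6 = 189·cos47.5° = 127.7; c'Δl = 50.05; W sinα = 139.3
Slice 7: Δl = 1.7/cos60.3° = 3.431 m; N'_7 = 62·cos60.3° = 30.7; c'Δl = 55.24; W sinα = 53.9
Σc'Δl = 293.4 kN/m; ΣN' = 822.4 kN/m; ΣW sinα = 476.3 kN/m
Resisting = 293.4 + 822.4·tan20.9° = 293.4 + 314.0 = 607.4 kN/m
FS = 607.4 / 476.3 = 1.275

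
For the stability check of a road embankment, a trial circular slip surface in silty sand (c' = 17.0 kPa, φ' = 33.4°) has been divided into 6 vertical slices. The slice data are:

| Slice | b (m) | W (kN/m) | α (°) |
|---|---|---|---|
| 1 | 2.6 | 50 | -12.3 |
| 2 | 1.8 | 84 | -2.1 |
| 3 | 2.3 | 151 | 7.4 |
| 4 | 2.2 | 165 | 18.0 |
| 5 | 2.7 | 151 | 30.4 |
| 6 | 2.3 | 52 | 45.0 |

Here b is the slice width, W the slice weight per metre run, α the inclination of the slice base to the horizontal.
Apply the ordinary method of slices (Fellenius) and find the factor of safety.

FS = 3.90

Ordinary method of slices: FS = Σ[c'·Δl_i + (W_i cosα_i)·tanφ'] / Σ W_i sinα_i, with Δl_i = b_i / cosα_i.
Slice 1: Δl = 2.6/cos(-12.3°) = 2.661 m; N'_1 = 50·cos(-12.3°) = 48.9; c'Δl = 45.24; W sinα = -10.7
Slice 2: Δl = 1.8/cos(-2.1°) = 1.801 m; N'_2 = 84·cos(-2.1°) = 83.9; c'Δl = 30.62; W sinα = -3.1
Slice 3: Δl = 2.3/cos7.4° = 2.319 m; N'_3 = 151·cos7.4° = 149.7; c'Δl = 39.43; W sinα = 19.4
Slice 4: Δl = 2.2/cos18.0° = 2.313 m; N'_4 = 165·cos18.0° = 156.9; c'Δl = 39.32; W sinα = 51.0
Slice 5: Δl = 2.7/cos30.4° = 3.130 m; N'_5 = 151·cos30.4° = 130.2; c'Δl = 53.22; W sinα = 76.4
Slice 6: Δl = 2.3/cos45.0° = 3.253 m; N'_6 = 52·cos45.0° = 36.8; c'Δl = 55.30; W sinα = 36.8
Σc'Δl = 263.1 kN/m; ΣN' = 606.5 kN/m; ΣW sinα = 169.9 kN/m
Resisting = 263.1 + 606.5·tan33.4° = 263.1 + 399.9 = 663.0 kN/m
FS = 663.0 / 169.9 = 3.903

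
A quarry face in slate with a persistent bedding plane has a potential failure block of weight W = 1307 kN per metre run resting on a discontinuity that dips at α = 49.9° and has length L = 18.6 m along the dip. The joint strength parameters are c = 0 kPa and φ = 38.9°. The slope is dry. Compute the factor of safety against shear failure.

Resolving the block weight along and normal to the plane and applying the Mohr–Coulomb strength on the joint:
N' = W cosα = 1307·cos49.9° = 841.9 kN/m
Driving force T = W sinα = 1307·sin49.9° = 999.8 kN/m
Resisting force R = c·L + N'·tanφ = 0·18.6 + 841.9·tan38.9° = 0.0 + 679.3 = 679.3 kN/m
FS = R / T = 679.3 / 999.8 = 0.679

FS = 0.68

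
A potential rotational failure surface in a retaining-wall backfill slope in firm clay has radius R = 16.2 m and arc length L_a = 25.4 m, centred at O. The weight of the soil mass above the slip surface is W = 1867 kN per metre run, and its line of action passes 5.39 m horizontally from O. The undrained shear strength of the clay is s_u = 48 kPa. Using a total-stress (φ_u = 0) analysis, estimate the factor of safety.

Taking moments about the centre O, the resisting moment is provided by the undrained shear strength acting along the arc:
M_R = s_u·L_a·R = 48·25.40·16.2 = 19751.0 kN·m/m
M_D = W·d = 1867·5.39 = 10063.1 kN·m/m
FS = M_R / M_D = 19751.0 / 10063.1 = 1.963

FS = 1.96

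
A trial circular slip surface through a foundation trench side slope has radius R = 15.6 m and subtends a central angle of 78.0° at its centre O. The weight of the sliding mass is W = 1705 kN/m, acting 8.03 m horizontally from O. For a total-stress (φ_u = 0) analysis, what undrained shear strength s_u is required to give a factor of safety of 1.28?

FS = s_u·L_a·R / (W·d), so s_u = FS·W·d / (L_a·R).
Arc length L_a = R·θ = 15.6·(78.0°·π/180) = 15.6·1.3614 = 21.24 m
s_u = 1.28·1705·8.03 / (21.24·15.6) = 17524.7 / 331.30 = 52.90 kPa

s_u = 52.9 kPa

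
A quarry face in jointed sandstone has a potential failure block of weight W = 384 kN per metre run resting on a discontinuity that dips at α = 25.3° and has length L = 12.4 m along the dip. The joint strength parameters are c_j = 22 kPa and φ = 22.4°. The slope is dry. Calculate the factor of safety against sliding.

FS = 2.53

Resolving the block weight along and normal to the plane and applying the Mohr–Coulomb strength on the joint:
N' = W cosα = 384·cos25.3° = 347.2 kN/m
Driving force T = W sinα = 384·sin25.3° = 164.1 kN/m
Resisting force R = c_j·L + N'·tanφ = 22·12.4 + 347.2·tan22.4° = 272.8 + 143.1 = 415.9 kN/m
FS = R / T = 415.9 / 164.1 = 2.534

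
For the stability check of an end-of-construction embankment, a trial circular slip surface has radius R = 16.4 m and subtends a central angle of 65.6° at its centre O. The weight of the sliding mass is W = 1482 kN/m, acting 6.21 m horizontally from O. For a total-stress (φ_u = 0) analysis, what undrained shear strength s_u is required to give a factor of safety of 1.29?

s_u = 38.6 kPa

FS = s_u·L_a·R / (W·d), so s_u = FS·W·d / (L_a·R).
Arc length L_a = R·θ = 16.4·(65.6°·π/180) = 16.4·1.1449 = 18.78 m
s_u = 1.29·1482·6.21 / (18.78·16.4) = 11872.2 / 307.94 = 38.55 kPa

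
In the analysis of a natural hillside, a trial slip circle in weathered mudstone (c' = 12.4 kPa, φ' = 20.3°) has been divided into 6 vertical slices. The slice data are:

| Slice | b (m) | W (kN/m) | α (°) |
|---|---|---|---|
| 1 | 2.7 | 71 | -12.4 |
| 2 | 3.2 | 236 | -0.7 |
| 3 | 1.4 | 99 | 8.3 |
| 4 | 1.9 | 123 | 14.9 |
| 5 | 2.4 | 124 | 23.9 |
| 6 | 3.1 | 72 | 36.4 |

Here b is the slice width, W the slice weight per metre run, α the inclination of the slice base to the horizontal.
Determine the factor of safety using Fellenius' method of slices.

Ordinary method of slices: FS = Σ[c'·Δl_i + (W_i cosα_i)·tanφ'] / Σ W_i sinα_i, with Δl_i = b_i / cosα_i.
Slice 1: Δl = 2.7/cos(-12.4°) = 2.764 m; N'_1 = 71·cos(-12.4°) = 69.3; c'Δl = 34.28; W sinα = -15.2
Slice 2: Δl = 3.2/cos(-0.7°) = 3.200 m; N'_2 = 236·cos(-0.7°) = 236.0; c'Δl = 39.68; W sinα = -2.9
Slice 3: Δl = 1.4/cos8.3° = 1.415 m; N'_3 = 99·cos8.3° = 98.0; c'Δl = 17.54; W sinα = 14.3
Slice 4: Δl = 1.9/cos14.9° = 1.966 m; N'_4 = 123·cos14.9° = 118.9; c'Δl = 24.38; W sinα = 31.6
Slice 5: Δl = 2.4/cos23.9° = 2.625 m; N'_5 = 124·cos23.9° = 113.4; c'Δl = 32.55; W sinα = 50.2
Slice 6: Δl = 3.1/cos36.4° = 3.851 m; N'_6 = 72·cos36.4° = 58.0; c'Δl = 47.76; W sinα = 42.7
Σc'Δl = 196.2 kN/m; ΣN' = 693.5 kN/m; ΣW sinα = 120.8 kN/m
Resisting = 196.2 + 693.5·tan20.3° = 196.2 + 256.5 = 452.7 kN/m
FS = 452.7 / 120.8 = 3.749

FS = 3.75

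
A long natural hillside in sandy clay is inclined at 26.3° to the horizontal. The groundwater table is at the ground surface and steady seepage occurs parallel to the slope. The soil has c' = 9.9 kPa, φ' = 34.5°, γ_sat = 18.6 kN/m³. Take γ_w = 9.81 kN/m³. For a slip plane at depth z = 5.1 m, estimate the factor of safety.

FS = 0.92

With seepage parallel to the slope and the water table at the surface, the effective normal stress on the slip plane uses the buoyant unit weight γ' = γ_sat − γ_w while the driving shear stress uses γ_sat:
FS = [c' + γ' z cos²β tanφ'] / [γ_sat z sinβ cosβ]
γ' = 18.6 − 9.81 = 8.79 kN/m³
Numerator = 9.9 + 8.79·5.1·cos²26.3°·tan34.5° = 9.9 + 8.79·5.1·0.8037·0.6873 = 34.662 kPa
Denominator = 18.6·5.1·sin26.3°·cos26.3° = 18.6·5.1·0.4431·0.8965 = 37.679 kPa
FS = 34.662 / 37.679 = 0.920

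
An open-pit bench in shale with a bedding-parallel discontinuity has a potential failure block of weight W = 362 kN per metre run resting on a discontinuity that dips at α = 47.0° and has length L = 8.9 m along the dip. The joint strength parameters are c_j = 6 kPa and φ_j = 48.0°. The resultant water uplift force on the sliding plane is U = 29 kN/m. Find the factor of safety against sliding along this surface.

FS = 1.12

Resolving the block weight along and normal to the plane and applying the Mohr–Coulomb strength on the joint:
N' = W cosα − U = 362·cos47.0° − 29 = 217.9 kN/m
Driving force T = W sinα = 362·sin47.0° = 264.8 kN/m
Resisting force R = c_j·L + N'·tanφ_j = 6·8.9 + 217.9·tan48.0° = 53.4 + 242.0 = 295.4 kN/m
FS = R / T = 295.4 / 264.8 = 1.116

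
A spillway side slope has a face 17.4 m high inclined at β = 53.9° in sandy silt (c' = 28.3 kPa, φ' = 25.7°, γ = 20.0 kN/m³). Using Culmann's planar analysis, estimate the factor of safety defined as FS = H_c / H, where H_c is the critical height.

H_c = (4c'/γ) · sinβ cosφ' / [1 − cos(β − φ')]
    = (4·28.3/20.0) · sin53.9°·cos25.7° / [1 − cos28.2°]
    = 5.660 · 0.7281 / 0.1187 = 34.72 m
FS = H_c / H = 34.72 / 17.4 = 1.995

FS = 2.00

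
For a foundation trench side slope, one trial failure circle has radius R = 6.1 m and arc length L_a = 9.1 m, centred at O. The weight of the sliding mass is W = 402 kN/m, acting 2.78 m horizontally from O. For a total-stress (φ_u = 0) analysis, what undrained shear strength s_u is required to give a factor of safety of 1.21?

s_u = 24.4 kPa

FS = s_u·L_a·R / (W·d), so s_u = FS·W·d / (L_a·R).
s_u = 1.21·402·2.78 / (9.10·6.1) = 1352.2 / 55.51 = 24.36 kPa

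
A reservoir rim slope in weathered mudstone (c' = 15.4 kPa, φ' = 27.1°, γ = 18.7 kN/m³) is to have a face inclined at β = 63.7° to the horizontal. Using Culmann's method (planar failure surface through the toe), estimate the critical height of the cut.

Culmann's analysis gives the critical failure plane at α_cr = (β + φ')/2 = (63.7 + 27.1)/2 = 45.4°, and the critical height
H_c = (4c'/γ) · sinβ cosφ' / [1 − cos(β − φ')]
    = (4·15.4/18.7) · sin63.7°·cos27.1° / [1 − cos(36.6°)]
    = 3.294 · 0.8965·0.8902 / [1 − 0.8028]
    = 3.294 · 0.7981 / 0.1972
    = 13.33 m

H_c = 13.33 m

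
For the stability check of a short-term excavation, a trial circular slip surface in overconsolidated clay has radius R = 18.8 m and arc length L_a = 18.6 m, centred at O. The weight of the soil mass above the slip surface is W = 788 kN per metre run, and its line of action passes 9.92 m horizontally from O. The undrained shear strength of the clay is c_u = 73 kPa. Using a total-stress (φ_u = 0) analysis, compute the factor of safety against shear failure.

FS = 3.27

Taking moments about the centre O, the resisting moment is provided by the undrained shear strength acting along the arc:
M_R = c_u·L_a·R = 73·18.60·18.8 = 25526.6 kN·m/m
M_D = W·d = 788·9.92 = 7817.0 kN·m/m
FS = M_R / M_D = 25526.6 / 7817.0 = 3.266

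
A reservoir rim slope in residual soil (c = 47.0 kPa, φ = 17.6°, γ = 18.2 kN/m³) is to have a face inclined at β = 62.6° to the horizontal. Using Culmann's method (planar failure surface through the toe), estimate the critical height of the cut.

H_c = 29.85 m

Culmann's analysis gives the critical failure plane at α_cr = (β + φ)/2 = (62.6 + 17.6)/2 = 40.1°, and the critical height
H_c = (4c/γ) · sinβ cosφ / [1 − cos(β − φ)]
    = (4·47.0/18.2) · sin62.6°·cos17.6° / [1 − cos(45.0°)]
    = 10.330 · 0.8878·0.9532 / [1 − 0.7071]
    = 10.330 · 0.8463 / 0.2929
    = 29.85 m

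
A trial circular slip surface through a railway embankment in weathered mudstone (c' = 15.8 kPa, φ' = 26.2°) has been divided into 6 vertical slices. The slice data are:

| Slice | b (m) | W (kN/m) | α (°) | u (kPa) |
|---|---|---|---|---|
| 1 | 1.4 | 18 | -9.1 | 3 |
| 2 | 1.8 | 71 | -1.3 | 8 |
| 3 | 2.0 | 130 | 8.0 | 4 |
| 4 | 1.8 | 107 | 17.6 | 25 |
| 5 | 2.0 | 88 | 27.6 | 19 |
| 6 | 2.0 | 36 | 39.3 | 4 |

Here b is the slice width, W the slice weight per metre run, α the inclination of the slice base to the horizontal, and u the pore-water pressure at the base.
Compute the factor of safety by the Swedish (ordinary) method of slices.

Ordinary method of slices: FS = Σ[c'·Δl_i + (W_i cosα_i − u_i·Δl_i)·tanφ'] / Σ W_i sinα_i, with Δl_i = b_i / cosα_i.
Slice 1: Δl = 1.4/cos(-9.1°) = 1.418 m; N'_1 = 18·cos(-9.1°) − 3·1.418 = 13.5; c'Δl = 22.40; W sinα = -2.8
Slice 2: Δl = 1.8/cos(-1.3°) = 1.800 m; N'_2 = 71·cos(-1.3°) − 8·1.800 = 56.6; c'Δl = 28.45; W sinα = -1.6
Slice 3: Δl = 2.0/cos8.0° = 2.020 m; N'_3 = 130·cos8.0° − 4·2.020 = 120.7; c'Δl = 31.91; W sinα = 18.1
Slice 4: Δl = 1.8/cos17.6° = 1.888 m; N'_4 = 107·cos17.6° − 25·1.888 = 54.8; c'Δl = 29.84; W sinα = 32.4
Slice 5: Δl = 2.0/cos27.6° = 2.257 m; N'_5 = 88·cos27.6° − 19·2.257 = 35.1; c'Δl = 35.66; W sinα = 40.8
Slice 6: Δl = 2.0/cos39.3° = 2.585 m; N'_6 = 36·cos39.3° − 4·2.585 = 17.5; c'Δl = 40.84; W sinα = 22.8
Σc'Δl = 189.1 kN/m; ΣN' = 298.2 kN/m; ΣW sinα = 109.6 kN/m
Resisting = 189.1 + 298.2·tan26.2° = 189.1 + 146.7 = 335.8 kN/m
FS = 335.8 / 109.6 = 3.065

FS = 3.07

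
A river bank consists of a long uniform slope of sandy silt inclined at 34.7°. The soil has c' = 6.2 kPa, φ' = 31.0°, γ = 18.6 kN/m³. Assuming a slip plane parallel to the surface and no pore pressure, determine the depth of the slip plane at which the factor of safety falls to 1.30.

z = 1.65 m

Setting FS = 1.30 in FS = [c' + γz cos²β tanφ'] / [γz sinβ cosβ] and solving for z:
z = c' / [γ cosβ (FS·sinβ − cosβ·tanφ')]
  = 6.2 / [18.6·cos34.7°·(1.30·sin34.7° − cos34.7°·tan31.0°)]
  = 6.2 / [18.6·0.8221·(1.30·0.5693 − 0.8221·0.6009)]
  = 6.2 / 3.7629 = 1.648 m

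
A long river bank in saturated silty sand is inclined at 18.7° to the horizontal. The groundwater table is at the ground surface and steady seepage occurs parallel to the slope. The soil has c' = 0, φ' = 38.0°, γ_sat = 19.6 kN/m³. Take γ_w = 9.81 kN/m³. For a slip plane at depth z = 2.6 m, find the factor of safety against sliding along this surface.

FS = 1.15

With seepage parallel to the slope and the water table at the surface, the effective normal stress on the slip plane uses the buoyant unit weight γ' = γ_sat − γ_w while the driving shear stress uses γ_sat:
FS = [c' + γ' z cos²β tanφ'] / [γ_sat z sinβ cosβ]
(For c' = 0 this reduces to FS = (γ'/γ_sat)·tanφ'/tanβ.)
γ' = 19.6 − 9.81 = 9.79 kN/m³
Numerator = 0.0 + 9.79·2.6·cos²18.7°·tan38.0° = 0.0 + 9.79·2.6·0.8972·0.7813 = 17.843 kPa
Denominator = 19.6·2.6·sin18.7°·cos18.7° = 19.6·2.6·0.3206·0.9472 = 15.476 kPa
FS = 17.843 / 15.476 = 1.153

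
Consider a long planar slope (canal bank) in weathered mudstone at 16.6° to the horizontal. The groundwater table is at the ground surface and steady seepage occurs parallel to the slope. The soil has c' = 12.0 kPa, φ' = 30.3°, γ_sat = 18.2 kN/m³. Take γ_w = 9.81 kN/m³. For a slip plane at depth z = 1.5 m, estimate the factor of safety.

FS = 2.51

With seepage parallel to the slope and the water table at the surface, the effective normal stress on the slip plane uses the buoyant unit weight γ' = γ_sat − γ_w while the driving shear stress uses γ_sat:
FS = [c' + γ' z cos²β tanφ'] / [γ_sat z sinβ cosβ]
γ' = 18.2 − 9.81 = 8.39 kN/m³
Numerator = 12.0 + 8.39·1.5·cos²16.6°·tan30.3° = 12.0 + 8.39·1.5·0.9184·0.5844 = 18.754 kPa
Denominator = 18.2·1.5·sin16.6°·cos16.6° = 18.2·1.5·0.2857·0.9583 = 7.474 kPa
FS = 18.754 / 7.474 = 2.509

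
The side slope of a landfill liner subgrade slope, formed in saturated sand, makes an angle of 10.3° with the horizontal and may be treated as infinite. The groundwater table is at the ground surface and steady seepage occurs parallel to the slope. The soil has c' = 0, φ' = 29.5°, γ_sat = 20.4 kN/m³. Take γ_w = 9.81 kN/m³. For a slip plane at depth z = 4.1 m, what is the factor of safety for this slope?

With seepage parallel to the slope and the water table at the surface, the effective normal stress on the slip plane uses the buoyant unit weight γ' = γ_sat − γ_w while the driving shear stress uses γ_sat:
FS = [c' + γ' z cos²β tanφ'] / [γ_sat z sinβ cosβ]
(For c' = 0 this reduces to FS = (γ'/γ_sat)·tanφ'/tanβ.)
γ' = 20.4 − 9.81 = 10.59 kN/m³
Numerator = 0.0 + 10.59·4.1·cos²10.3°·tan29.5° = 0.0 + 10.59·4.1·0.9680·0.5658 = 23.780 kPa
Denominator = 20.4·4.1·sin10.3°·cos10.3° = 20.4·4.1·0.1788·0.9839 = 14.714 kPa
FS = 23.780 / 14.714 = 1.616

FS = 1.62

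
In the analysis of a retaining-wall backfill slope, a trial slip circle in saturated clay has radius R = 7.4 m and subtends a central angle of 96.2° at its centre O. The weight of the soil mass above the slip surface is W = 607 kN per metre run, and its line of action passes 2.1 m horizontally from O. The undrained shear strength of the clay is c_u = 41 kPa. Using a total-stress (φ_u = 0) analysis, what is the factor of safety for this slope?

Taking moments about the centre O, the resisting moment is provided by the undrained shear strength acting along the arc:
Arc length L_a = R·θ = 7.4·(96.2°·π/180) = 7.4·1.6790 = 12.42 m
M_R = c_u·L_a·R = 41·12.42·7.4 = 3769.6 kN·m/m
M_D = W·d = 607·2.1 = 1274.7 kN·m/m
FS = M_R / M_D = 3769.6 / 1274.7 = 2.957

FS = 2.96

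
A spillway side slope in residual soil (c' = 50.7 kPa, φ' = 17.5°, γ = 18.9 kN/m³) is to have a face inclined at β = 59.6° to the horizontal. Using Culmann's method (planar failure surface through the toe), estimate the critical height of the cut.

H_c = 34.21 m

Culmann's analysis gives the critical failure plane at α_cr = (β + φ')/2 = (59.6 + 17.5)/2 = 38.5°, and the critical height
H_c = (4c'/γ) · sinβ cosφ' / [1 − cos(β − φ')]
    = (4·50.7/18.9) · sin59.6°·cos17.5° / [1 − cos(42.1°)]
    = 10.730 · 0.8625·0.9537 / [1 − 0.7420]
    = 10.730 · 0.8226 / 0.2580
    = 34.21 m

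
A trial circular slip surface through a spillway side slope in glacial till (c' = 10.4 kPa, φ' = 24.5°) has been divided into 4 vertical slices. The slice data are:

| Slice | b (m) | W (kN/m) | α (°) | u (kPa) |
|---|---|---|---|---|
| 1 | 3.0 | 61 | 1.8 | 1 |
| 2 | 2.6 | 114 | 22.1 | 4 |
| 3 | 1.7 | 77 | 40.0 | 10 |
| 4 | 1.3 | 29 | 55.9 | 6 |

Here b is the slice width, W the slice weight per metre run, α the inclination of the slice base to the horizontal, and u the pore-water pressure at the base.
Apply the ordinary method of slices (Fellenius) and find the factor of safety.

Ordinary method of slices: FS = Σ[c'·Δl_i + (W_i cosα_i − u_i·Δl_i)·tanφ'] / Σ W_i sinα_i, with Δl_i = b_i / cosα_i.
Slice 1: Δl = 3.0/cos1.8° = 3.001 m; N'_1 = 61·cos1.8° − 1·3.001 = 58.0; c'Δl = 31.22; W sinα = 1.9
Slice 2: Δl = 2.6/cos22.1° = 2.806 m; N'_2 = 114·cos22.1° − 4·2.806 = 94.4; c'Δl = 29.18; W sinα = 42.9
Slice 3: Δl = 1.7/cos40.0° = 2.219 m; N'_3 = 77·cos40.0° − 10·2.219 = 36.8; c'Δl = 23.08; W sinα = 49.5
Slice 4: Δl = 1.3/cos55.9° = 2.319 m; N'_4 = 29·cos55.9° − 6·2.319 = 2.3; c'Δl = 24.12; W sinα = 24.0
Σc'Δl = 107.6 kN/m; ΣN' = 191.5 kN/m; ΣW sinα = 118.3 kN/m
Resisting = 107.6 + 191.5·tan24.5° = 107.6 + 87.3 = 194.9 kN/m
FS = 194.9 / 118.3 = 1.647

FS = 1.65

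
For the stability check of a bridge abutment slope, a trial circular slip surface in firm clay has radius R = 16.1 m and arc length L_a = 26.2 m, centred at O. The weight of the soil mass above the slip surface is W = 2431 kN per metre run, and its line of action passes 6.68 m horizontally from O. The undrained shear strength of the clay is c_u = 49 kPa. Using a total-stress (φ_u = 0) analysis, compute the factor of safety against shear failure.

Taking moments about the centre O, the resisting moment is provided by the undrained shear strength acting along the arc:
M_R = c_u·L_a·R = 49·26.20·16.1 = 20669.2 kN·m/m
M_D = W·d = 2431·6.68 = 16239.1 kN·m/m
FS = M_R / M_D = 20669.2 / 16239.1 = 1.273

FS = 1.27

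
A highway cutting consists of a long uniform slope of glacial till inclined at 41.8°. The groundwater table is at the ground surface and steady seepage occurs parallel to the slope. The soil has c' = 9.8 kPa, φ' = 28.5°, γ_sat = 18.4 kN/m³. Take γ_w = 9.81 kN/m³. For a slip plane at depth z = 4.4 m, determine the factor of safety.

FS = 0.53

With seepage parallel to the slope and the water table at the surface, the effective normal stress on the slip plane uses the buoyant unit weight γ' = γ_sat − γ_w while the driving shear stress uses γ_sat:
FS = [c' + γ' z cos²β tanφ'] / [γ_sat z sinβ cosβ]
γ' = 18.4 − 9.81 = 8.59 kN/m³
Numerator = 9.8 + 8.59·4.4·cos²41.8°·tan28.5° = 9.8 + 8.59·4.4·0.5557·0.5430 = 21.205 kPa
Denominator = 18.4·4.4·sin41.8°·cos41.8° = 18.4·4.4·0.6665·0.7455 = 40.228 kPa
FS = 21.205 / 40.228 = 0.527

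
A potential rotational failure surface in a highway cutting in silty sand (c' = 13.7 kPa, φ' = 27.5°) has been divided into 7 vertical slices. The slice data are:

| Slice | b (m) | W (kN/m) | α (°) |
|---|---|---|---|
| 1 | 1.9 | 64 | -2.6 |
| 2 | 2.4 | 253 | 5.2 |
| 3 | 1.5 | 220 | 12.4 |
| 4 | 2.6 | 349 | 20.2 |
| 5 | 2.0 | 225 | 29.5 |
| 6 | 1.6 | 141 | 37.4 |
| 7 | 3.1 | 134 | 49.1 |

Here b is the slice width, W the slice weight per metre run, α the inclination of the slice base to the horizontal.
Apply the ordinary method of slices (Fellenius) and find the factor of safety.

FS = 1.84

Ordinary method of slices: FS = Σ[c'·Δl_i + (W_i cosα_i)·tanφ'] / Σ W_i sinα_i, with Δl_i = b_i / cosα_i.
Slice 1: Δl = 1.9/cos(-2.6°) = 1.902 m; N'_1 = 64·cos(-2.6°) = 63.9; c'Δl = 26.06; W sinα = -2.9
Slice 2: Δl = 2.4/cos5.2° = 2.410 m; N'_2 = 253·cos5.2° = 252.0; c'Δl = 33.02; W sinα = 22.9
Slice 3: Δl = 1.5/cos12.4° = 1.536 m; N'_3 = 220·cos12.4° = 214.9; c'Δl = 21.04; W sinα = 47.2
Slice 4: Δl = 2.6/cos20.2° = 2.770 m; N'_4 = 349·cos20.2° = 327.5; c'Δl = 37.95; W sinα = 120.5
Slice 5: Δl = 2.0/cos29.5° = 2.298 m; N'_5 = 225·cos29.5° = 195.8; c'Δl = 31.48; W sinα = 110.8
Slice 6: Δl = 1.6/cos37.4° = 2.014 m; N'_6 = 141·cos37.4° = 112.0; c'Δl = 27.59; W sinα = 85.6
Slice 7: Δl = 3.1/cos49.1° = 4.735 m; N'_7 = 134·cos49.1° = 87.7; c'Δl = 64.87; W sinα = 101.3
Σc'Δl = 242.0 kN/m; ΣN' = 1253.9 kN/m; ΣW sinα = 485.5 kN/m
Resisting = 242.0 + 1253.9·tan27.5° = 242.0 + 652.7 = 894.7 kN/m
FS = 894.7 / 485.5 = 1.843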